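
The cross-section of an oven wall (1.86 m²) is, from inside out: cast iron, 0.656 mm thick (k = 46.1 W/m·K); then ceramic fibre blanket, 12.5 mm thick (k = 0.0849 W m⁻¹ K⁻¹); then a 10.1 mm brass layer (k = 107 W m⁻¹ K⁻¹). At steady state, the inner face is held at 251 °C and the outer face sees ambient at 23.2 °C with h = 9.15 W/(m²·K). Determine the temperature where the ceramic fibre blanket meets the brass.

T = 120 °C

Resistance network (inner→outer):
  R_cast iron = L/(kA) = 6.56×10^-4/(46.1·1.86) = 7.651×10^-6 K/W
  R_ceramic fibre blanket = L/(kA) = 0.0125/(0.0849·1.86) = 0.07916 K/W
  R_brass = L/(kA) = 0.0101/(107·1.86) = 5.075×10^-5 K/W
  R_conv,out = 1/(hA) = 1/(9.15·1.86) = 0.05876 K/W
ΣR = 7.651×10^-6 + 0.07916 + 5.075×10^-5 + 0.05876 = 0.1380 K/W
Q = ΔT/ΣR = (251 °C − 23.2 °C)/0.1380 = 1651 W
From the inner boundary to the ceramic fibre blanket/brass interface, ΣR_partial = 0.07917 K/W.
T_interface = T_in − Q·ΣR_partial = 251 °C − (1651)(0.07917) = 120 °C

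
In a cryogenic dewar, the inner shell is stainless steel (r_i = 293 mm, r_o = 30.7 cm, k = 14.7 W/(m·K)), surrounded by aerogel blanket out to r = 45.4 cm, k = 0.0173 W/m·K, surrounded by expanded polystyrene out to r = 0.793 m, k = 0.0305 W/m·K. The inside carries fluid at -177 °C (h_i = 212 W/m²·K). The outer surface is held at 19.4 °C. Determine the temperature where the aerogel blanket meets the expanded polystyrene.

Resistance network (inner→outer):
  R_conv,in = 1/(4πr²h) = 1/(4π·0.293²·212) = 0.004372 K/W
  R_stainless steel = (1/0.293 − 1/0.307)/(4πk) = 0.1556/(4π·14.7) = 8.425×10^-4 K/W
  R_aerogel blanket = (1/0.307 − 1/0.454)/(4πk) = 1.055/(4π·0.0173) = 4.851 K/W
  R_expanded polystyrene = (1/0.454 − 1/0.793)/(4πk) = 0.9416/(4π·0.0305) = 2.457 K/W
ΣR = 0.004372 + 8.425×10^-4 + 4.851 + 2.457 = 7.313 K/W
Q = ΔT/ΣR = (-177 °C − 19.4 °C)/7.313 = -26.86 W
From the inner boundary to the aerogel blanket/expanded polystyrene interface, ΣR_partial = 4.856 K/W.
T_interface = T_in − Q·ΣR_partial = -177 °C − (-26.86)(4.856) = -46.6 °C

T = -46.6 °C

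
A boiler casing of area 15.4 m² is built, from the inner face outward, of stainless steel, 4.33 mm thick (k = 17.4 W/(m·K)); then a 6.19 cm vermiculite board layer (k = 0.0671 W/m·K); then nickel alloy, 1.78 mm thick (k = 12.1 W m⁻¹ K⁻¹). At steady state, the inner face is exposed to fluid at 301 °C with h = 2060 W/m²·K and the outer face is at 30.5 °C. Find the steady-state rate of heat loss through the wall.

Resistance network (inner→outer):
  R_conv,in = 1/(hA) = 1/(2060·15.4) = 3.152×10^-5 K/W
  R_stainless steel = L/(kA) = 0.00433/(17.4·15.4) = 1.616×10^-5 K/W
  R_vermiculite board = L/(kA) = 0.0619/(0.0671·15.4) = 0.05990 K/W
  R_nickel alloy = L/(kA) = 0.00178/(12.1·15.4) = 9.552×10^-6 K/W
ΣR = 3.152×10^-5 + 1.616×10^-5 + 0.05990 + 9.552×10^-6 = 0.05996 K/W
Q = ΔT/ΣR = (301 °C − 30.5 °C)/0.05996 = 4510 W

Q = 4.51 kW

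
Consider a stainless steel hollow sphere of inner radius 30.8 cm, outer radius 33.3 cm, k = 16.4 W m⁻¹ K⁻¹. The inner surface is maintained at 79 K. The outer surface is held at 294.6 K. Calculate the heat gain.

Q = 4πk·ΔT/(1/r₁ − 1/r₂) = 4π × 16.4 × 215.6 / (1/0.308 − 1/0.333) = 1.82×10^5 W

Q = 1.82×10^5 W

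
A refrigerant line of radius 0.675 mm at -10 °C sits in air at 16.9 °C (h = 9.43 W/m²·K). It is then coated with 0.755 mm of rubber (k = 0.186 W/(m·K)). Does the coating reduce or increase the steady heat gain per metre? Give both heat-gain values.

Critical radius for a cylinder: r_cr = k/h = 0.0197 m = 1.97 cm.
Outer radius after coating: r₂ = 6.75×10^-4 + 7.55×10^-4 = 0.001430 m.
Since r₁ < r_cr and r₂ ≤ r_cr, the coating moves toward the maximum at r_cr — heat gain rises.
Bare: R = 1/(2πr₁h) = 25.00 m·K/W; Q = 26.9/25.00 = 1.08 W/m.
Coated: R = R_cond + R_conv = 12.44 m·K/W; Q = 26.9/12.44 = 2.16 W/m.

increases: 1.08 → 2.16 W/m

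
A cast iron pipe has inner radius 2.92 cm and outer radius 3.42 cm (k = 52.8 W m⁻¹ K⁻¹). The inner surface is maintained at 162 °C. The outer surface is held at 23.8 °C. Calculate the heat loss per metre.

Q' = 290 kW/m

Q' = 2πk·ΔT/ln(r₂/r₁) = 2π × 52.8 × 138.2 / ln(0.0342/0.0292) = 2.90×10^5 W/m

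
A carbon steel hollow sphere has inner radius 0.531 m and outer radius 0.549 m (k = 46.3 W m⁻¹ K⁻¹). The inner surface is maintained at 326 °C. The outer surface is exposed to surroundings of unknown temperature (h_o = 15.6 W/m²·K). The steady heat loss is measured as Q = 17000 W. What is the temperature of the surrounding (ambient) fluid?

Sum the resistances:
  R_carbon steel = (1/0.531 − 1/0.549)/(4πk) = 0.06175/(4π·46.3) = 1.061×10^-4 K/W
  R_conv,out = 1/(4πr²h) = 1/(4π·0.549²·15.6) = 0.01692 K/W
ΣR = 0.01703 K/W
ΔT = Q·ΣR = 17000 × 0.01703 = 289.5 K
Heat flows outward, so T_out = T_in − ΔT = 326 − 289.5 = 36.5 °C

T_out = 36.5 °C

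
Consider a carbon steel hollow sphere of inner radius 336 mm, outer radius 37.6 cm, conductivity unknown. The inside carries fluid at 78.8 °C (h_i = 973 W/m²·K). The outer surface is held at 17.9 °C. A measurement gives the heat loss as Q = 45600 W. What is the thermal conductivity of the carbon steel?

ΣR = ΔT/Q = |78.8 − 17.9|/45600 = 0.001336 K/W
Known resistances:
  R_conv,in = 1/(4πr²h) = 1/(4π·0.336²·973) = 7.244×10^-4 K/W
R_carbon steel = ΣR − ΣR_known = 0.001336 − 7.244×10^-4 = 6.116×10^-4 K/W
(1/r₁−1/r₂)/(4πk) = 6.116×10^-4 ⇒ k = 0.3166/(4π·6.116×10^-4) = 41.2 W/m·K

k = 41.2 W/m·K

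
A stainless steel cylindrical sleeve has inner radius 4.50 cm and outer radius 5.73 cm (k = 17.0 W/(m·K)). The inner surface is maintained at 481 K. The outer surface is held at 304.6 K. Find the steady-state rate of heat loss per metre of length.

Q' = 2πk·ΔT/ln(r₂/r₁) = 2π × 17.0 × 176.4 / ln(0.0573/0.0450) = 78000 W/m

Q' = 78000 W/m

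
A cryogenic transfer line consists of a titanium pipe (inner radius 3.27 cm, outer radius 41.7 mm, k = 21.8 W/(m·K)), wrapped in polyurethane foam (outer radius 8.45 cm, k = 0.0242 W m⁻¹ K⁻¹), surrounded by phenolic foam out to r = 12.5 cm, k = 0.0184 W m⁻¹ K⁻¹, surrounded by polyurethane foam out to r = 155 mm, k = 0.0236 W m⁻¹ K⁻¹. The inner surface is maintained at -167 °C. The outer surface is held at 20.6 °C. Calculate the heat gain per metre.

Treat each layer as a resistance in series:
  R'_titanium = ln(0.0417/0.0327)/(2πk) = 0.2431/(2π·21.8) = 0.001775 m·K/W
  R'_polyurethane foam = ln(0.0845/0.0417)/(2πk) = 0.7063/(2π·0.0242) = 4.645 m·K/W
  R'_phenolic foam = ln(0.125/0.0845)/(2πk) = 0.3916/(2π·0.0184) = 3.387 m·K/W
  R'_polyurethane foam = ln(0.155/0.125)/(2πk) = 0.2151/(2π·0.0236) = 1.451 m·K/W
ΣR = 0.001775 + 4.645 + 3.387 + 1.451 = 9.485 m·K/W
Q' = ΔT/ΣR = (-167 °C − 20.6 °C)/9.485 = -19.8 W/m
(Negative Q' ⇒ heat flows inward; heat gain = 19.8 W/m.)

Q' = 19.8 W/m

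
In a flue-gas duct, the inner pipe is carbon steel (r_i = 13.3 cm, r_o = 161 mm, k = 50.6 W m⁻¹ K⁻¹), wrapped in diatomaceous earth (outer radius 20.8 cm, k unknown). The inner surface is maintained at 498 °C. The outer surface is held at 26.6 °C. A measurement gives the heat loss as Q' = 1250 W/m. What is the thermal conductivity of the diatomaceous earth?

k = 0.108 W/m·K

ΣR = ΔT/Q' = |498 − 26.6|/1250 = 0.3771 m·K/W
Known resistances:
  R'_carbon steel = ln(0.161/0.133)/(2πk) = 0.1911/(2π·50.6) = 6.009×10^-4 m·K/W
R_diatomaceous earth = ΣR − ΣR_known = 0.3771 − 6.009×10^-4 = 0.3765 m·K/W
ln(r₂/r₁)/(2πk) = 0.3765 ⇒ k = 0.2561/(2π·0.3765) = 0.108 W/m·K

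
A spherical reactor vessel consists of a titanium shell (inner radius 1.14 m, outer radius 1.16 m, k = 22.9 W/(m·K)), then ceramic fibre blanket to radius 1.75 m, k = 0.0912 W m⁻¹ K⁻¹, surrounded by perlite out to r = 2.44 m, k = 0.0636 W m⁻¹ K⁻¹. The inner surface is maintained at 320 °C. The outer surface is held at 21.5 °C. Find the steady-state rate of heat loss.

Resistance network (inner→outer):
  R_titanium = (1/1.14 − 1/1.16)/(4πk) = 0.01512/(4π·22.9) = 5.256×10^-5 K/W
  R_ceramic fibre blanket = (1/1.16 − 1/1.75)/(4πk) = 0.2906/(4π·0.0912) = 0.2536 K/W
  R_perlite = (1/1.75 − 1/2.44)/(4πk) = 0.1616/(4π·0.0636) = 0.2022 K/W
ΣR = 5.256×10^-5 + 0.2536 + 0.2022 = 0.4559 K/W
Q = ΔT/ΣR = (320 °C − 21.5 °C)/0.4559 = 655 W

Q = 655 W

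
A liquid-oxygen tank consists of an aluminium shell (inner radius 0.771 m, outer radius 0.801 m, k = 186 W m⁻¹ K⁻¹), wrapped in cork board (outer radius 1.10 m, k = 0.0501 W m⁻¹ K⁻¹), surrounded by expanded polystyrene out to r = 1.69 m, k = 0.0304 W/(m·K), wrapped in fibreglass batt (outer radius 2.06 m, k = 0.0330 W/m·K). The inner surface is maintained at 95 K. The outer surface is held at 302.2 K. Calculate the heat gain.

Q = 127 W

Treat each layer as a resistance in series:
  R_aluminium = (1/0.771 − 1/0.801)/(4πk) = 0.04858/(4π·186) = 2.078×10^-5 K/W
  R_cork board = (1/0.801 − 1/1.10)/(4πk) = 0.3393/(4π·0.0501) = 0.5390 K/W
  R_expanded polystyrene = (1/1.10 − 1/1.69)/(4πk) = 0.3174/(4π·0.0304) = 0.8308 K/W
  R_fibreglass batt = (1/1.69 − 1/2.06)/(4πk) = 0.1063/(4π·0.0330) = 0.2563 K/W
ΣR = 2.078×10^-5 + 0.5390 + 0.8308 + 0.2563 = 1.626 K/W
Q = ΔT/ΣR = (95 K − 302.2 K)/1.626 = -127 W
(Negative Q ⇒ heat flows inward; heat gain = 127 W.)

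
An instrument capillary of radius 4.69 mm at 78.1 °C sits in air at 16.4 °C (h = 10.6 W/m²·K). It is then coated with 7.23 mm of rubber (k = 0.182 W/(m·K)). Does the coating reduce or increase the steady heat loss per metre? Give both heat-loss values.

Critical radius for a cylinder: r_cr = k/h = 0.0172 m = 1.72 cm.
Outer radius after coating: r₂ = 0.00469 + 0.00723 = 0.01192 m.
Since r₁ < r_cr and r₂ ≤ r_cr, the coating moves toward the maximum at r_cr — heat loss rises.
Bare: R = 1/(2πr₁h) = 3.201 m·K/W; Q = 61.7/3.201 = 19.3 W/m.
Coated: R = R_cond + R_conv = 2.075 m·K/W; Q = 61.7/2.075 = 29.7 W/m.

increases: 19.3 → 29.7 W/m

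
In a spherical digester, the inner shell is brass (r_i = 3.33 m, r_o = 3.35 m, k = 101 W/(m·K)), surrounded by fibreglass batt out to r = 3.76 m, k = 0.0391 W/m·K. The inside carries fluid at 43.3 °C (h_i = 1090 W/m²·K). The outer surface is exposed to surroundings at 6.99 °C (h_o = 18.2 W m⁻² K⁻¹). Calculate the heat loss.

Q = 545 W

Resistance network (inner→outer):
  R_conv,in = 1/(4πr²h) = 1/(4π·3.33²·1090) = 6.584×10^-6 K/W
  R_brass = (1/3.33 − 1/3.35)/(4πk) = 0.001793/(4π·101) = 1.413×10^-6 K/W
  R_fibreglass batt = (1/3.35 − 1/3.76)/(4πk) = 0.03255/(4π·0.0391) = 0.06625 K/W
  R_conv,out = 1/(4πr²h) = 1/(4π·3.76²·18.2) = 3.093×10^-4 K/W
ΣR = 6.584×10^-6 + 1.413×10^-6 + 0.06625 + 3.093×10^-4 = 0.06657 K/W
Q = ΔT/ΣR = (43.3 °C − 6.99 °C)/0.06657 = 545 W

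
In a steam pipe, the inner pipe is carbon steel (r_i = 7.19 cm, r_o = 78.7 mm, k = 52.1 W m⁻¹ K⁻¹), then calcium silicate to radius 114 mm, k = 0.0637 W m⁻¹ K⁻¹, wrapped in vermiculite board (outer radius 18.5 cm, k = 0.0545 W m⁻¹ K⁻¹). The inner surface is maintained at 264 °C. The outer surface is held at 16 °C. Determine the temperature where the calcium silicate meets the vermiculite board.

Resistance network (inner→outer):
  R'_carbon steel = ln(0.0787/0.0719)/(2πk) = 0.09037/(2π·52.1) = 2.761×10^-4 m·K/W
  R'_calcium silicate = ln(0.114/0.0787)/(2πk) = 0.3706/(2π·0.0637) = 0.9258 m·K/W
  R'_vermiculite board = ln(0.185/0.114)/(2πk) = 0.4842/(2π·0.0545) = 1.414 m·K/W
ΣR = 2.761×10^-4 + 0.9258 + 1.414 = 2.340 m·K/W
Q' = ΔT/ΣR = (264 °C − 16 °C)/2.340 = 106.0 W/m
From the inner boundary to the calcium silicate/vermiculite board interface, ΣR_partial = 0.9261 m·K/W.
T_interface = T_in − Q'·ΣR_partial = 264 °C − (106.0)(0.9261) = 166 °C

T = 166 °C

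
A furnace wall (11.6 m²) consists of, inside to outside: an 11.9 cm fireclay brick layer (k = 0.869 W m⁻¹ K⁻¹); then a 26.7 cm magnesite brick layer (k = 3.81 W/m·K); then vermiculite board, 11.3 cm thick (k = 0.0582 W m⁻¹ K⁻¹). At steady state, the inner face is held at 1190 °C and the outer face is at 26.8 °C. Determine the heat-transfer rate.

Series thermal resistances, inner to outer:
  R_fireclay brick = L/(kA) = 0.119/(0.869·11.6) = 0.01181 K/W
  R_magnesite brick = L/(kA) = 0.267/(3.81·11.6) = 0.006041 K/W
  R_vermiculite board = L/(kA) = 0.113/(0.0582·11.6) = 0.1674 K/W
ΣR = 0.01181 + 0.006041 + 0.1674 = 0.1853 K/W
Q = ΔT/ΣR = (1190 °C − 26.8 °C)/0.1853 = 6280 W

Q = 6.28 kW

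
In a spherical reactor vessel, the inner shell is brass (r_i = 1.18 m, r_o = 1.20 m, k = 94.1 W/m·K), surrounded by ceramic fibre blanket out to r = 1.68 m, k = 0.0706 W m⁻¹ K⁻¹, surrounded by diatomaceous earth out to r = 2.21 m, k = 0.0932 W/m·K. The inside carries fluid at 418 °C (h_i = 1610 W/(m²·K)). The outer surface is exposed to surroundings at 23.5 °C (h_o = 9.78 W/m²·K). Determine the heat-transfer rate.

Treat each layer as a resistance in series:
  R_conv,in = 1/(4πr²h) = 1/(4π·1.18²·1610) = 3.550×10^-5 K/W
  R_brass = (1/1.18 − 1/1.20)/(4πk) = 0.01412/(4π·94.1) = 1.194×10^-5 K/W
  R_ceramic fibre blanket = (1/1.20 − 1/1.68)/(4πk) = 0.2381/(4π·0.0706) = 0.2684 K/W
  R_diatomaceous earth = (1/1.68 − 1/2.21)/(4πk) = 0.1427/(4π·0.0932) = 0.1219 K/W
  R_conv,out = 1/(4πr²h) = 1/(4π·2.21²·9.78) = 0.001666 K/W
ΣR = 3.550×10^-5 + 1.194×10^-5 + 0.2684 + 0.1219 + 0.001666 = 0.3920 K/W
Q = ΔT/ΣR = (418 °C − 23.5 °C)/0.3920 = 1010 W

Q = 1010 W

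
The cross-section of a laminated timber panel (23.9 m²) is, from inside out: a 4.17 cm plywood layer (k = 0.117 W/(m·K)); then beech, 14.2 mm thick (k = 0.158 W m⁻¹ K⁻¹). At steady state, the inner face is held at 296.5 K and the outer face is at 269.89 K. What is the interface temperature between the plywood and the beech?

Series thermal resistances, inner to outer:
  R_plywood = L/(kA) = 0.0417/(0.117·23.9) = 0.01491 K/W
  R_beech = L/(kA) = 0.0142/(0.158·23.9) = 0.003760 K/W
ΣR = 0.01491 + 0.003760 = 0.01867 K/W
Q = ΔT/ΣR = (296.5 K − 269.89 K)/0.01867 = 1425 W
From the inner boundary to the plywood/beech interface, ΣR_partial = 0.01491 K/W.
T_interface = T_in − Q·ΣR_partial = 296.5 K − (1425)(0.01491) = 275.25 K

T = 275.25 K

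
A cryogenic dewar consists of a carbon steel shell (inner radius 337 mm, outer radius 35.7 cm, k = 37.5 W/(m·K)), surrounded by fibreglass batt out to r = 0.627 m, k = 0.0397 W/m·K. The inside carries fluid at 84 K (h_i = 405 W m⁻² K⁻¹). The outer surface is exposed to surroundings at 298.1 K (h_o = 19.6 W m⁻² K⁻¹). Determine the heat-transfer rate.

Q = 88.1 W

Treat each layer as a resistance in series:
  R_conv,in = 1/(4πr²h) = 1/(4π·0.337²·405) = 0.001730 K/W
  R_carbon steel = (1/0.337 − 1/0.357)/(4πk) = 0.1662/(4π·37.5) = 3.528×10^-4 K/W
  R_fibreglass batt = (1/0.357 − 1/0.627)/(4πk) = 1.206/(4π·0.0397) = 2.418 K/W
  R_conv,out = 1/(4πr²h) = 1/(4π·0.627²·19.6) = 0.01033 K/W
ΣR = 0.001730 + 3.528×10^-4 + 2.418 + 0.01033 = 2.430 K/W
Q = ΔT/ΣR = (84 K − 298.1 K)/2.430 = -88.1 W
(Negative Q ⇒ heat flows inward; heat gain = 88.1 W.)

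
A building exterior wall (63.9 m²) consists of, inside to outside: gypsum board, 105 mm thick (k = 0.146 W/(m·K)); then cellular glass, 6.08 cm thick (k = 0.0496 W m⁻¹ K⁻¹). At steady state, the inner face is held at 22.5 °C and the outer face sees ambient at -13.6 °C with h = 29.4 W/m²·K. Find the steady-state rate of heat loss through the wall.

Q = 1170 W

Series thermal resistances, inner to outer:
  R_gypsum board = L/(kA) = 0.105/(0.146·63.9) = 0.01125 K/W
  R_cellular glass = L/(kA) = 0.0608/(0.0496·63.9) = 0.01918 K/W
  R_conv,out = 1/(hA) = 1/(29.4·63.9) = 5.323×10^-4 K/W
ΣR = 0.01125 + 0.01918 + 5.323×10^-4 = 0.03096 K/W
Q = ΔT/ΣR = (22.5 °C − -13.6 °C)/0.03096 = 1170 W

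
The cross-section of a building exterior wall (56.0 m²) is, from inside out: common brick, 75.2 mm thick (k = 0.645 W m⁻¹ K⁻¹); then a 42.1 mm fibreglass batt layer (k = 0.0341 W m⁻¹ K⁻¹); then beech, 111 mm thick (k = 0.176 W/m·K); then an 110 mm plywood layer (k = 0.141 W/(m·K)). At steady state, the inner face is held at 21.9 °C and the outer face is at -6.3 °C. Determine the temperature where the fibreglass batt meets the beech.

T = 8.10 °C

Resistance network (inner→outer):
  R_common brick = L/(kA) = 0.0752/(0.645·56.0) = 0.002082 K/W
  R_fibreglass batt = L/(kA) = 0.0421/(0.0341·56.0) = 0.02205 K/W
  R_beech = L/(kA) = 0.111/(0.176·56.0) = 0.01126 K/W
  R_plywood = L/(kA) = 0.110/(0.141·56.0) = 0.01393 K/W
ΣR = 0.002082 + 0.02205 + 0.01126 + 0.01393 = 0.04932 K/W
Q = ΔT/ΣR = (21.9 °C − -6.3 °C)/0.04932 = 571.8 W
From the inner boundary to the fibreglass batt/beech interface, ΣR_partial = 0.02413 K/W.
T_interface = T_in − Q·ΣR_partial = 21.9 °C − (571.8)(0.02413) = 8.10 °C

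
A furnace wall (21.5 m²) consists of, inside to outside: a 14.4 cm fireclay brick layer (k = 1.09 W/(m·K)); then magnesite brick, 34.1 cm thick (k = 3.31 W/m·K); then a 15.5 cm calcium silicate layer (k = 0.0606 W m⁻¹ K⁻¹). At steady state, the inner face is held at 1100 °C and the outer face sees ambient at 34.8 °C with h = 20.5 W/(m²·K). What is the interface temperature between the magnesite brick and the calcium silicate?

T = 1012 °C

Resistance network (inner→outer):
  R_fireclay brick = L/(kA) = 0.144/(1.09·21.5) = 0.006145 K/W
  R_magnesite brick = L/(kA) = 0.341/(3.31·21.5) = 0.004792 K/W
  R_calcium silicate = L/(kA) = 0.155/(0.0606·21.5) = 0.1190 K/W
  R_conv,out = 1/(hA) = 1/(20.5·21.5) = 0.002269 K/W
ΣR = 0.006145 + 0.004792 + 0.1190 + 0.002269 = 0.1322 K/W
Q = ΔT/ΣR = (1100 °C − 34.8 °C)/0.1322 = 8057 W
From the inner boundary to the magnesite brick/calcium silicate interface, ΣR_partial = 0.01094 K/W.
T_interface = T_in − Q·ΣR_partial = 1100 °C − (8057)(0.01094) = 1012 °C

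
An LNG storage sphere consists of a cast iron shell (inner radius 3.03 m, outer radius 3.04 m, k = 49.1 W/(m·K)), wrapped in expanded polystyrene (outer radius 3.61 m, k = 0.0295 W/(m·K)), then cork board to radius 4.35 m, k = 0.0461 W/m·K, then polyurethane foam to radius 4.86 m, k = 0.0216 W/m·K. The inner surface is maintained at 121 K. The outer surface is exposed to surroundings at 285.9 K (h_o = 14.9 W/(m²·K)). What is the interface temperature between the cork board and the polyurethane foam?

Series thermal resistances, inner to outer:
  R_cast iron = (1/3.03 − 1/3.04)/(4πk) = 0.001086/(4π·49.1) = 1.760×10^-6 K/W
  R_expanded polystyrene = (1/3.04 − 1/3.61)/(4πk) = 0.05194/(4π·0.0295) = 0.1401 K/W
  R_cork board = (1/3.61 − 1/4.35)/(4πk) = 0.04712/(4π·0.0461) = 0.08134 K/W
  R_polyurethane foam = (1/4.35 − 1/4.86)/(4πk) = 0.02412/(4π·0.0216) = 0.08888 K/W
  R_conv,out = 1/(4πr²h) = 1/(4π·4.86²·14.9) = 2.261×10^-4 K/W
ΣR = 1.760×10^-6 + 0.1401 + 0.08134 + 0.08888 + 2.261×10^-4 = 0.3105 K/W
Q = ΔT/ΣR = (121 K − 285.9 K)/0.3105 = -531.1 W
From the inner boundary to the cork board/polyurethane foam interface, ΣR_partial = 0.2214 K/W.
T_interface = T_in − Q·ΣR_partial = 121 K − (-531.1)(0.2214) = 238.6 K

T = 238.6 K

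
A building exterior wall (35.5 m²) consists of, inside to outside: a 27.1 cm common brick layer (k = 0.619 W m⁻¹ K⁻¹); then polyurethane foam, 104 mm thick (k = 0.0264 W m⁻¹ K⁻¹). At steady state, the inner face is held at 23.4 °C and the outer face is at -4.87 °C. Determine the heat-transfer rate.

Series thermal resistances, inner to outer:
  R_common brick = L/(kA) = 0.271/(0.619·35.5) = 0.01233 K/W
  R_polyurethane foam = L/(kA) = 0.104/(0.0264·35.5) = 0.1110 K/W
ΣR = 0.01233 + 0.1110 = 0.1233 K/W
Q = ΔT/ΣR = (23.4 °C − -4.87 °C)/0.1233 = 229 W

Q = 229 W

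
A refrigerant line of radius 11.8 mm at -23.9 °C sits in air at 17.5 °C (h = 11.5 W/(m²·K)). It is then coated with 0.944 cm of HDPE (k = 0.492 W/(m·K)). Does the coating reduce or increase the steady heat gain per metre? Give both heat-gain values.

Critical radius for a cylinder: r_cr = k/h = 0.0428 m = 4.28 cm.
Outer radius after coating: r₂ = 0.0118 + 0.00944 = 0.02124 m.
Since r₁ < r_cr and r₂ ≤ r_cr, the coating moves toward the maximum at r_cr — heat gain rises.
Bare: R = 1/(2πr₁h) = 1.173 m·K/W; Q = 41.4/1.173 = 35.3 W/m.
Coated: R = R_cond + R_conv = 0.8417 m·K/W; Q = 41.4/0.8417 = 49.2 W/m.

increases: 35.3 → 49.2 W/m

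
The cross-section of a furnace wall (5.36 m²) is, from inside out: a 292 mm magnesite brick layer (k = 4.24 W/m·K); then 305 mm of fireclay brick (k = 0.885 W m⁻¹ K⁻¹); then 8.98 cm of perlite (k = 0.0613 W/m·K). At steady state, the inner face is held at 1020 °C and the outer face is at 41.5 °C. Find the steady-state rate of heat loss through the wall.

Q = 2790 W

Resistance network (inner→outer):
  R_magnesite brick = L/(kA) = 0.292/(4.24·5.36) = 0.01285 K/W
  R_fireclay brick = L/(kA) = 0.305/(0.885·5.36) = 0.06430 K/W
  R_perlite = L/(kA) = 0.0898/(0.0613·5.36) = 0.2733 K/W
ΣR = 0.01285 + 0.06430 + 0.2733 = 0.3504 K/W
Q = ΔT/ΣR = (1020 °C − 41.5 °C)/0.3504 = 2790 W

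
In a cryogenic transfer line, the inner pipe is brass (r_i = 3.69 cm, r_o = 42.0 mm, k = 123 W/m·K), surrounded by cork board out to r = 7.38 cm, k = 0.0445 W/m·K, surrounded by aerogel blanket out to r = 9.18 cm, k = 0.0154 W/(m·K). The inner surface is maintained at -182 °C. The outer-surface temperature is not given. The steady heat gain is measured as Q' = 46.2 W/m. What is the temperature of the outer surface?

T_out = 15.4 °C

Sum the resistances:
  R'_brass = ln(0.0420/0.0369)/(2πk) = 0.1295/(2π·123) = 1.675×10^-4 m·K/W
  R'_cork board = ln(0.0738/0.0420)/(2πk) = 0.5637/(2π·0.0445) = 2.016 m·K/W
  R'_aerogel blanket = ln(0.0918/0.0738)/(2πk) = 0.2183/(2π·0.0154) = 2.256 m·K/W
ΣR = 4.272 m·K/W
ΔT = Q'·ΣR = 46.2 × 4.272 = 197.4 K
Heat flows inward, so T_out = T_in + ΔT = -182 + 197.4 = 15.4 °C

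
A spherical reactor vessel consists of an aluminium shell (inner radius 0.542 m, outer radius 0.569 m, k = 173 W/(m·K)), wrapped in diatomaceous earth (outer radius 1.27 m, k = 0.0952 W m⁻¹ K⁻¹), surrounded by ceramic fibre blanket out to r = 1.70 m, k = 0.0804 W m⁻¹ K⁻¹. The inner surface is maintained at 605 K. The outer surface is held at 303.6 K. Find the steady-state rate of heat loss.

Q = 299 W

Series thermal resistances, inner to outer:
  R_aluminium = (1/0.542 − 1/0.569)/(4πk) = 0.08755/(4π·173) = 4.027×10^-5 K/W
  R_diatomaceous earth = (1/0.569 − 1/1.27)/(4πk) = 0.9701/(4π·0.0952) = 0.8109 K/W
  R_ceramic fibre blanket = (1/1.27 − 1/1.70)/(4πk) = 0.1992/(4π·0.0804) = 0.1971 K/W
ΣR = 4.027×10^-5 + 0.8109 + 0.1971 = 1.008 K/W
Q = ΔT/ΣR = (605 K − 303.6 K)/1.008 = 299 W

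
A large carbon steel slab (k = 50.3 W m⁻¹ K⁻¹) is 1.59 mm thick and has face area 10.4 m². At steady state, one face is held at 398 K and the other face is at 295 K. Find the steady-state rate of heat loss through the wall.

Q = 3.39×10^7 W

Q = kA·ΔT/L = 50.3 × 10.4 × |398 K − 295 K| / 0.00159 = 3.39×10^7 W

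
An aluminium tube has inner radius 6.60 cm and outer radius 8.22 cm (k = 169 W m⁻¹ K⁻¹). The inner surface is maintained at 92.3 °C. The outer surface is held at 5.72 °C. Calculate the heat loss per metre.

Q' = 2πk·ΔT/ln(r₂/r₁) = 2π × 169 × 86.58 / ln(0.0822/0.0660) = 4.19×10^5 W/m

Q' = 4.19×10^5 W/m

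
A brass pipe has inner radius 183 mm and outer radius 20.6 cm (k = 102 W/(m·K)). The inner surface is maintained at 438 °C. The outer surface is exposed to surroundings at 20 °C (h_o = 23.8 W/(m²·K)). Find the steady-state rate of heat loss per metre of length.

Series thermal resistances, inner to outer:
  R'_brass = ln(0.206/0.183)/(2πk) = 0.1184/(2π·102) = 1.847×10^-4 m·K/W
  R'_conv,out = 1/(2πr h) = 1/(2π·0.206·23.8) = 0.03246 m·K/W
ΣR = 1.847×10^-4 + 0.03246 = 0.03264 m·K/W
Q' = ΔT/ΣR = (438 °C − 20 °C)/0.03264 = 12800 W/m

Q' = 12.8 kW/m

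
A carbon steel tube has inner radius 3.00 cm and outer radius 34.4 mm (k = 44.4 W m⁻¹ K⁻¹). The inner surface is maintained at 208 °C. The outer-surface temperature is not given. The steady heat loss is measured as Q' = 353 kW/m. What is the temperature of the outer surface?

T_out = 34.8 °C

Sum the resistances:
  R'_carbon steel = ln(0.0344/0.0300)/(2πk) = 0.1369/(2π·44.4) = 4.906×10^-4 m·K/W
ΣR = 4.906×10^-4 m·K/W
ΔT = Q'·ΣR = 3.53×10^5 × 4.906×10^-4 = 173.2 K
Heat flows outward, so T_out = T_in − ΔT = 208 − 173.2 = 34.8 °C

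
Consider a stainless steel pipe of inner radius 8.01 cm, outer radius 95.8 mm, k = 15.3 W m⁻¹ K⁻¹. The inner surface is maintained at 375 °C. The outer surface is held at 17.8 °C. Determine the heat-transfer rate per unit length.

Q' = 2πk·ΔT/ln(r₂/r₁) = 2π × 15.3 × 357.2 / ln(0.0958/0.0801) = 1.92×10^5 W/m

Q' = 192 kW/m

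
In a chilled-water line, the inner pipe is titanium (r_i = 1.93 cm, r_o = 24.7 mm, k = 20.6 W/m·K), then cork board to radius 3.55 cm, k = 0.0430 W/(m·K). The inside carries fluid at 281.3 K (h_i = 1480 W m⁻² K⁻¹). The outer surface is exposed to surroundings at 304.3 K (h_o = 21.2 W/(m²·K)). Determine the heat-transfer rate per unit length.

Q' = 14.7 W/m

Resistance network (inner→outer):
  R'_conv,in = 1/(2πr h) = 1/(2π·0.0193·1480) = 0.005572 m·K/W
  R'_titanium = ln(0.0247/0.0193)/(2πk) = 0.2467/(2π·20.6) = 0.001906 m·K/W
  R'_cork board = ln(0.0355/0.0247)/(2πk) = 0.3627/(2π·0.0430) = 1.343 m·K/W
  R'_conv,out = 1/(2πr h) = 1/(2π·0.0355·21.2) = 0.2115 m·K/W
ΣR = 0.005572 + 0.001906 + 1.343 + 0.2115 = 1.562 m·K/W
Q' = ΔT/ΣR = (281.3 K − 304.3 K)/1.562 = -14.7 W/m
(Negative Q' ⇒ heat flows inward; heat gain = 14.7 W/m.)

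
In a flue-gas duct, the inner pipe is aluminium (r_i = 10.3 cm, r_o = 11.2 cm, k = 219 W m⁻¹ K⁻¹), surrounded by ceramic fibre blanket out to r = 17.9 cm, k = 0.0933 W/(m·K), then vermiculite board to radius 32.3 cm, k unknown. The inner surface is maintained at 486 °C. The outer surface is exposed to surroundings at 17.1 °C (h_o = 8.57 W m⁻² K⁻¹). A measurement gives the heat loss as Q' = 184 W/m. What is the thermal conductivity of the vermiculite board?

k = 0.0556 W/m·K

ΣR = ΔT/Q' = |486 − 17.1|/184 = 2.548 m·K/W
Known resistances:
  R'_aluminium = ln(0.112/0.103)/(2πk) = 0.08377/(2π·219) = 6.088×10^-5 m·K/W
  R'_ceramic fibre blanket = ln(0.179/0.112)/(2πk) = 0.4689/(2π·0.0933) = 0.7998 m·K/W
  R'_conv,out = 1/(2πr h) = 1/(2π·0.323·8.57) = 0.05750 m·K/W
R_vermiculite board = ΣR − ΣR_known = 2.548 − 0.8574 = 1.691 m·K/W
ln(r₂/r₁)/(2πk) = 1.691 ⇒ k = 0.5903/(2π·1.691) = 0.0556 W/m·K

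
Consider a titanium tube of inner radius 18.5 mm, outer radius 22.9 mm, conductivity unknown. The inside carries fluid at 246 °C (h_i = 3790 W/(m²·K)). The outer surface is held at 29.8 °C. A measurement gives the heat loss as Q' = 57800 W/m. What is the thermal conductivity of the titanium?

ΣR = ΔT/Q' = |246 − 29.8|/57800 = 0.003740 m·K/W
Known resistances:
  R'_conv,in = 1/(2πr h) = 1/(2π·0.0185·3790) = 0.002270 m·K/W
R_titanium = ΣR − ΣR_known = 0.003740 − 0.002270 = 0.001470 m·K/W
ln(r₂/r₁)/(2πk) = 0.001470 ⇒ k = 0.2134/(2π·0.001470) = 23.1 W/m·K

k = 23.1 W/m·K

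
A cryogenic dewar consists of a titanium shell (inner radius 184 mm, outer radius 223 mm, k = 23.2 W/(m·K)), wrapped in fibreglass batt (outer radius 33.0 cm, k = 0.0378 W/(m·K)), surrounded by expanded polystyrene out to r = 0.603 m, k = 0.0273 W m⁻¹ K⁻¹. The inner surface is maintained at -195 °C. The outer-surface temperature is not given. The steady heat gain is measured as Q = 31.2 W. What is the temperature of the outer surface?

Sum the resistances:
  R_titanium = (1/0.184 − 1/0.223)/(4πk) = 0.9505/(4π·23.2) = 0.003260 K/W
  R_fibreglass batt = (1/0.223 − 1/0.330)/(4πk) = 1.454/(4π·0.0378) = 3.061 K/W
  R_expanded polystyrene = (1/0.330 − 1/0.603)/(4πk) = 1.372/(4π·0.0273) = 3.999 K/W
ΣR = 7.063 K/W
ΔT = Q·ΣR = 31.2 × 7.063 = 220.4 K
Heat flows inward, so T_out = T_in + ΔT = -195 + 220.4 = 25.4 °C

T_out = 25.4 °C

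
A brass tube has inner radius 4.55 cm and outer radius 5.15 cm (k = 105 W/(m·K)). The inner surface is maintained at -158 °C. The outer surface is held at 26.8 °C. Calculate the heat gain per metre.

Q' = 2πk·ΔT/ln(r₂/r₁) = 2π × 105 × 184.8 / ln(0.0515/0.0455) = 9.84×10^5 W/m

Q' = 984 kW/m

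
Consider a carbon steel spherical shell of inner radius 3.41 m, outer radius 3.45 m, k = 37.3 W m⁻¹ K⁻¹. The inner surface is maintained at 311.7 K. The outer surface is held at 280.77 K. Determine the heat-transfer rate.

Q = 4πk·ΔT/(1/r₁ − 1/r₂) = 4π × 37.3 × 30.93 / (1/3.41 − 1/3.45) = 4.26×10^6 W

Q = 4260 kW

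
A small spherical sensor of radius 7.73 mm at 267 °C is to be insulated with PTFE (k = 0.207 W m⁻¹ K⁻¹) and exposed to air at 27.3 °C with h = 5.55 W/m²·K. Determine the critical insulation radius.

r_cr = 7.46 cm

For a sphere, r_cr = 2k_ins/h = 2·0.207/5.55 = 0.0746 m = 7.46 cm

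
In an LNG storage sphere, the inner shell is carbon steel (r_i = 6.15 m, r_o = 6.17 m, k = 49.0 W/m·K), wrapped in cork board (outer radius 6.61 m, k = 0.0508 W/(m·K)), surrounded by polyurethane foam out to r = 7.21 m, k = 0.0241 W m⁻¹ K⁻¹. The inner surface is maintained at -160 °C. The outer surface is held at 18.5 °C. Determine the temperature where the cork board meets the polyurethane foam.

T = -108 °C

Resistance network (inner→outer):
  R_carbon steel = (1/6.15 − 1/6.17)/(4πk) = 5.271×10^-4/(4π·49.0) = 8.560×10^-7 K/W
  R_cork board = (1/6.17 − 1/6.61)/(4πk) = 0.01079/(4π·0.0508) = 0.01690 K/W
  R_polyurethane foam = (1/6.61 − 1/7.21)/(4πk) = 0.01259/(4π·0.0241) = 0.04157 K/W
ΣR = 8.560×10^-7 + 0.01690 + 0.04157 = 0.05847 K/W
Q = ΔT/ΣR = (-160 °C − 18.5 °C)/0.05847 = -3053 W
From the inner boundary to the cork board/polyurethane foam interface, ΣR_partial = 0.01690 K/W.
T_interface = T_in − Q·ΣR_partial = -160 °C − (-3053)(0.01690) = -108 °C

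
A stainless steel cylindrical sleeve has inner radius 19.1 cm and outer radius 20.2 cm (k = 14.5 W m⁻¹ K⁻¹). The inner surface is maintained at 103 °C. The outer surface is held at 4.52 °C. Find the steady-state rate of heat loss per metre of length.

Q' = 2πk·ΔT/ln(r₂/r₁) = 2π × 14.5 × 98.48 / ln(0.202/0.191) = 1.60×10^5 W/m

Q' = 1.60×10^5 W/m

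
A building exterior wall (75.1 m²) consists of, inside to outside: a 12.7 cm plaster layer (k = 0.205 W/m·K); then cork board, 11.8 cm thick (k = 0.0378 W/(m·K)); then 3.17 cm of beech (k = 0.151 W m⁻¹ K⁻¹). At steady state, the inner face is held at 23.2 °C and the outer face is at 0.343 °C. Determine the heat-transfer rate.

Q = 434 W

Treat each layer as a resistance in series:
  R_plaster = L/(kA) = 0.127/(0.205·75.1) = 0.008249 K/W
  R_cork board = L/(kA) = 0.118/(0.0378·75.1) = 0.04157 K/W
  R_beech = L/(kA) = 0.0317/(0.151·75.1) = 0.002795 K/W
ΣR = 0.008249 + 0.04157 + 0.002795 = 0.05261 K/W
Q = ΔT/ΣR = (23.2 °C − 0.343 °C)/0.05261 = 434 W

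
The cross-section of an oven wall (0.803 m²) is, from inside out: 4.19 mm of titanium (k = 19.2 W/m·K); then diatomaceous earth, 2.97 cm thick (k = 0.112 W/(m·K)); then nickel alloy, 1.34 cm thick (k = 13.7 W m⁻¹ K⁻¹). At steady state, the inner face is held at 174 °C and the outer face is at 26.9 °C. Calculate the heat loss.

Series thermal resistances, inner to outer:
  R_titanium = L/(kA) = 0.00419/(19.2·0.803) = 2.718×10^-4 K/W
  R_diatomaceous earth = L/(kA) = 0.0297/(0.112·0.803) = 0.3302 K/W
  R_nickel alloy = L/(kA) = 0.0134/(13.7·0.803) = 0.001218 K/W
ΣR = 2.718×10^-4 + 0.3302 + 0.001218 = 0.3317 K/W
Q = ΔT/ΣR = (174 °C − 26.9 °C)/0.3317 = 443 W

Q = 443 W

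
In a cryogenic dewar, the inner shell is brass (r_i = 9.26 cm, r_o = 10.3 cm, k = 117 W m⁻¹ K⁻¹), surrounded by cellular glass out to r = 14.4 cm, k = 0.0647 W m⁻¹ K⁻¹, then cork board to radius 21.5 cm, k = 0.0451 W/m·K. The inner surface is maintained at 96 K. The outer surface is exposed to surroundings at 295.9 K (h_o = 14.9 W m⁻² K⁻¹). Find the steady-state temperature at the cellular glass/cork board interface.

T = 185.9 K

Series thermal resistances, inner to outer:
  R_brass = (1/0.0926 − 1/0.103)/(4πk) = 1.090/(4π·117) = 7.416×10^-4 K/W
  R_cellular glass = (1/0.103 − 1/0.144)/(4πk) = 2.764/(4π·0.0647) = 3.400 K/W
  R_cork board = (1/0.144 − 1/0.215)/(4πk) = 2.293/(4π·0.0451) = 4.046 K/W
  R_conv,out = 1/(4πr²h) = 1/(4π·0.215²·14.9) = 0.1155 K/W
ΣR = 7.416×10^-4 + 3.400 + 4.046 + 0.1155 = 7.562 K/W
Q = ΔT/ΣR = (96 K − 295.9 K)/7.562 = -26.43 W
From the inner boundary to the cellular glass/cork board interface, ΣR_partial = 3.401 K/W.
T_interface = T_in − Q·ΣR_partial = 96 K − (-26.43)(3.401) = 185.9 K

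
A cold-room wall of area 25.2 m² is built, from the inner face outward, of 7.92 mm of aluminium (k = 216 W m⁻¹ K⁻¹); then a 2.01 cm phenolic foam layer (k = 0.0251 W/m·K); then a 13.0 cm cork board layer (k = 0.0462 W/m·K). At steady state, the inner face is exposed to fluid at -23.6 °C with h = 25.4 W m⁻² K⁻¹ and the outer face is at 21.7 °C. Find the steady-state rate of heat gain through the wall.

Resistance network (inner→outer):
  R_conv,in = 1/(hA) = 1/(25.4·25.2) = 0.001562 K/W
  R_aluminium = L/(kA) = 0.00792/(216·25.2) = 1.455×10^-6 K/W
  R_phenolic foam = L/(kA) = 0.0201/(0.0251·25.2) = 0.03178 K/W
  R_cork board = L/(kA) = 0.130/(0.0462·25.2) = 0.1117 K/W
ΣR = 0.001562 + 1.455×10^-6 + 0.03178 + 0.1117 = 0.1450 K/W
Q = ΔT/ΣR = (-23.6 °C − 21.7 °C)/0.1450 = -312 W
(Negative Q ⇒ heat flows inward; heat gain = 312 W.)

Q = 312 W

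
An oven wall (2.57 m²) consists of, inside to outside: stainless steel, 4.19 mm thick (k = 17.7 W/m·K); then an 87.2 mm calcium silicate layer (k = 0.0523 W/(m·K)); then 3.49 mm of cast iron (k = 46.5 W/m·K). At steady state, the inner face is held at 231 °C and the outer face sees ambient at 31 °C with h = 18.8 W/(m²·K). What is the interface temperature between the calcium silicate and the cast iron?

Resistance network (inner→outer):
  R_stainless steel = L/(kA) = 0.00419/(17.7·2.57) = 9.211×10^-5 K/W
  R_calcium silicate = L/(kA) = 0.0872/(0.0523·2.57) = 0.6488 K/W
  R_cast iron = L/(kA) = 0.00349/(46.5·2.57) = 2.920×10^-5 K/W
  R_conv,out = 1/(hA) = 1/(18.8·2.57) = 0.02070 K/W
ΣR = 9.211×10^-5 + 0.6488 + 2.920×10^-5 + 0.02070 = 0.6696 K/W
Q = ΔT/ΣR = (231 °C − 31 °C)/0.6696 = 298.7 W
From the inner boundary to the calcium silicate/cast iron interface, ΣR_partial = 0.6489 K/W.
T_interface = T_in − Q·ΣR_partial = 231 °C − (298.7)(0.6489) = 37.2 °C

T = 37.2 °C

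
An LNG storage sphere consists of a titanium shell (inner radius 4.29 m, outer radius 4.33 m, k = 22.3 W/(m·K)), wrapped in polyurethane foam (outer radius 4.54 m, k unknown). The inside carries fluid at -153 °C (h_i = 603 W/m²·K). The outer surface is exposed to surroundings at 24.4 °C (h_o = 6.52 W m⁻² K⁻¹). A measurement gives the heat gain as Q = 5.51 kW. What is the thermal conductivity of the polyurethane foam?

ΣR = ΔT/Q = |-153 − 24.4|/5510 = 0.03220 K/W
Known resistances:
  R_conv,in = 1/(4πr²h) = 1/(4π·4.29²·603) = 7.171×10^-6 K/W
  R_titanium = (1/4.29 − 1/4.33)/(4πk) = 0.002153/(4π·22.3) = 7.684×10^-6 K/W
  R_conv,out = 1/(4πr²h) = 1/(4π·4.54²·6.52) = 5.921×10^-4 K/W
R_polyurethane foam = ΣR − ΣR_known = 0.03220 − 6.070×10^-4 = 0.03159 K/W
(1/r₁−1/r₂)/(4πk) = 0.03159 ⇒ k = 0.01068/(4π·0.03159) = 0.0269 W/m·K

k = 0.0269 W/m·K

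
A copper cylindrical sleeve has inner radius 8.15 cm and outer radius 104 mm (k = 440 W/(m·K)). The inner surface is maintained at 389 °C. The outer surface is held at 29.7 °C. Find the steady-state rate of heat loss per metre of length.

Q' = 2πk·ΔT/ln(r₂/r₁) = 2π × 440 × 359.3 / ln(0.104/0.0815) = 4.07×10^6 W/m

Q' = 4.07×10^6 W/m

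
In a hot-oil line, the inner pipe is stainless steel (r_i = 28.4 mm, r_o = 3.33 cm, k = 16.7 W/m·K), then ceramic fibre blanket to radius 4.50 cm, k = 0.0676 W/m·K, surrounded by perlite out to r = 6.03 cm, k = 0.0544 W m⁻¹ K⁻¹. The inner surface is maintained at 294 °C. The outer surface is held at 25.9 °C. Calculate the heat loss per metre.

Q' = 171 W/m

Series thermal resistances, inner to outer:
  R'_stainless steel = ln(0.0333/0.0284)/(2πk) = 0.1592/(2π·16.7) = 0.001517 m·K/W
  R'_ceramic fibre blanket = ln(0.0450/0.0333)/(2πk) = 0.3011/(2π·0.0676) = 0.7089 m·K/W
  R'_perlite = ln(0.0603/0.0450)/(2πk) = 0.2927/(2π·0.0544) = 0.8562 m·K/W
ΣR = 0.001517 + 0.7089 + 0.8562 = 1.567 m·K/W
Q' = ΔT/ΣR = (294 °C − 25.9 °C)/1.567 = 171 W/m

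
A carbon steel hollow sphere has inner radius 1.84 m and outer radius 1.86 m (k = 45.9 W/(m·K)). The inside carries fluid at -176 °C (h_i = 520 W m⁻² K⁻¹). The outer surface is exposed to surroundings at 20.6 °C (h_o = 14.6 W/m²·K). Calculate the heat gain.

Q = 121 kW

Series thermal resistances, inner to outer:
  R_conv,in = 1/(4πr²h) = 1/(4π·1.84²·520) = 4.520×10^-5 K/W
  R_carbon steel = (1/1.84 − 1/1.86)/(4πk) = 0.005844/(4π·45.9) = 1.013×10^-5 K/W
  R_conv,out = 1/(4πr²h) = 1/(4π·1.86²·14.6) = 0.001575 K/W
ΣR = 4.520×10^-5 + 1.013×10^-5 + 0.001575 = 0.001630 K/W
Q = ΔT/ΣR = (-176 °C − 20.6 °C)/0.001630 = -1.21×10^5 W
(Negative Q ⇒ heat flows inward; heat gain = 1.21×10^5 W.)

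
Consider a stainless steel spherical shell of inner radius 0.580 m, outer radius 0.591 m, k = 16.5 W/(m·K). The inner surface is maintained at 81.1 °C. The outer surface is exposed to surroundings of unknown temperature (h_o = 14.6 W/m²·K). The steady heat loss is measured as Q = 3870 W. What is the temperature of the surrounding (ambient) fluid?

Series resistances:
  R_stainless steel = (1/0.580 − 1/0.591)/(4πk) = 0.03209/(4π·16.5) = 1.548×10^-4 K/W
  R_conv,out = 1/(4πr²h) = 1/(4π·0.591²·14.6) = 0.01560 K/W
ΣR = 0.01576 K/W
ΔT = Q·ΣR = 3870 × 0.01576 = 60.99 K
Heat flows outward, so T_out = T_in − ΔT = 81.1 − 60.99 = 20.1 °C

T_out = 20.1 °C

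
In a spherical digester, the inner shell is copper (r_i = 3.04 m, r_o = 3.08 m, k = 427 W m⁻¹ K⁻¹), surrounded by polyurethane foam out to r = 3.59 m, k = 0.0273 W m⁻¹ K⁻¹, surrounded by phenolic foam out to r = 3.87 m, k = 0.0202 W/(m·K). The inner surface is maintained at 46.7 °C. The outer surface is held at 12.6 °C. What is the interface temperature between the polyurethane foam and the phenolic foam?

T = 25.3 °C

Series thermal resistances, inner to outer:
  R_copper = (1/3.04 − 1/3.08)/(4πk) = 0.004272/(4π·427) = 7.962×10^-7 K/W
  R_polyurethane foam = (1/3.08 − 1/3.59)/(4πk) = 0.04612/(4π·0.0273) = 0.1344 K/W
  R_phenolic foam = (1/3.59 − 1/3.87)/(4πk) = 0.02015/(4π·0.0202) = 0.07939 K/W
ΣR = 7.962×10^-7 + 0.1344 + 0.07939 = 0.2138 K/W
Q = ΔT/ΣR = (46.7 °C − 12.6 °C)/0.2138 = 159.5 W
From the inner boundary to the polyurethane foam/phenolic foam interface, ΣR_partial = 0.1344 K/W.
T_interface = T_in − Q·ΣR_partial = 46.7 °C − (159.5)(0.1344) = 25.3 °C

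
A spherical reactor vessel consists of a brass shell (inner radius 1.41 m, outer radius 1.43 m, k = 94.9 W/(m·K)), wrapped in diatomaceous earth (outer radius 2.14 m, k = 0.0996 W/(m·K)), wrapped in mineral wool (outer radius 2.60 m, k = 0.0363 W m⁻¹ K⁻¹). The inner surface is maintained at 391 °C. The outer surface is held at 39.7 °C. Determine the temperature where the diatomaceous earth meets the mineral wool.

Series thermal resistances, inner to outer:
  R_brass = (1/1.41 − 1/1.43)/(4πk) = 0.009919/(4π·94.9) = 8.318×10^-6 K/W
  R_diatomaceous earth = (1/1.43 − 1/2.14)/(4πk) = 0.2320/(4π·0.0996) = 0.1854 K/W
  R_mineral wool = (1/2.14 − 1/2.60)/(4πk) = 0.08267/(4π·0.0363) = 0.1812 K/W
ΣR = 8.318×10^-6 + 0.1854 + 0.1812 = 0.3666 K/W
Q = ΔT/ΣR = (391 °C − 39.7 °C)/0.3666 = 958.3 W
From the inner boundary to the diatomaceous earth/mineral wool interface, ΣR_partial = 0.1854 K/W.
T_interface = T_in − Q·ΣR_partial = 391 °C − (958.3)(0.1854) = 213 °C

T = 213 °C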